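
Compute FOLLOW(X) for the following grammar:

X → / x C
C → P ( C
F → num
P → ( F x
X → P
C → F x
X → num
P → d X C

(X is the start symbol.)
X is the start symbol, so $ ∈ FOLLOW(X).
In P → d X C: X is followed by C, add FIRST(C) \ {ε} = { '(', 'd', 'num' }

Taking the union: FOLLOW(X) = { $, '(', 'd', 'num' }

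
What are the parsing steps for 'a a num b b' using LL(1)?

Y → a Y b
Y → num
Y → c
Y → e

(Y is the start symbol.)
Stack is shown with the top on the left.

Stack      Input          Action
--------------------------------
Y $        a a num b b $  output Y → a Y b
a Y b $    a a num b b $  match 'a'
Y b $      a num b b $    output Y → a Y b
a Y b b $  a num b b $    match 'a'
Y b b $    num b b $      output Y → num
num b b $  num b b $      match 'num'
b b $      b b $          match 'b'
b $        b $            match 'b'
$          $              accept

The string is accepted.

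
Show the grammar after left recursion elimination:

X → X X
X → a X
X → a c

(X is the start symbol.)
X is directly left-recursive. The standard transformation for
  A → A α₁ | ... | A α_m | β₁ | ... | β_n
is
  A  → β₁ A' | ... | β_n A'
  A' → α₁ A' | ... | α_m A' | ε

X → a X becomes X → a X X'
X → a c becomes X → a c X'
X → X X becomes X' → X X'
Add X' → ε

Resulting grammar:
X → a X X'
X → a c X'
X' → X X'
X' → ε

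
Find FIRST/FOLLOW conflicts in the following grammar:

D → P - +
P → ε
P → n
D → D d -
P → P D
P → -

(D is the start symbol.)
Nullable non-terminals: P.
FIRST sets used below: FIRST(P) = { '-', 'n', ε }, FIRST(D) = { '-', 'n' }

P: nullable alternative(s) P → ε; FOLLOW(P) = { '-', 'n' }
  P → ε: FIRST \ {ε} = { } — this is the only nullable alternative, skip
  P → n: FIRST \ {ε} = { 'n' } — overlaps FOLLOW(P) on { 'n' }: CONFLICT
  P → P D: FIRST \ {ε} = { '-', 'n' } — overlaps FOLLOW(P) on { '-', 'n' }: CONFLICT
  P → -: FIRST \ {ε} = { '-' } — overlaps FOLLOW(P) on { '-' }: CONFLICT

D has no nullable alternative, so no FIRST/FOLLOW check is needed there.

So the grammar has 3 FIRST/FOLLOW conflicts (marked CONFLICT above).

Answer: Yes. P → n with FOLLOW(P) on { 'n' }; P → P D with FOLLOW(P) on { '-', 'n' }; P → '-' with FOLLOW(P) on { '-' }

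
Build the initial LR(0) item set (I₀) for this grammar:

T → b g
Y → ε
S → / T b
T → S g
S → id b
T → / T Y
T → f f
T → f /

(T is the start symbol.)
{ [S → . / T b], [S → . id b], [T → . / T Y], [T → . S g], [T → . b g], [T → . f /], [T → . f f], [T' → . T] }

First, augment the grammar with T' → T
I₀ = CLOSURE({ [T' → . T] }):
  [T' → . T] has the dot before T: add [T → . b g], [T → . S g], [T → . / T Y], [T → . f f], [T → . f /]
  [T → . S g] has the dot before S: add [S → . / T b], [S → . id b]
No further items can be added.

I₀ = { [S → . / T b], [S → . id b], [T → . / T Y], [T → . S g], [T → . b g], [T → . f /], [T → . f f], [T' → . T] }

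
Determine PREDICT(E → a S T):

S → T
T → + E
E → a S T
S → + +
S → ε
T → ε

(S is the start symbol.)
{ 'a' }

PREDICT(E → a S T) = (FIRST(RHS) \ {ε}) ∪ (FOLLOW(E) if ε ∈ FIRST(RHS), i.e. RHS ⇒* ε)
FIRST(a S T) = { 'a' }
ε ∉ FIRST(a S T), so FOLLOW(E) is not added.
PREDICT(E → a S T) = { 'a' }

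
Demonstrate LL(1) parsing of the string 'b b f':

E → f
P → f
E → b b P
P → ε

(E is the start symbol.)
LL(1) parsing maintains a stack (initially the start symbol over $) and the input. At each step: if the stack top is a terminal, match it against the current input token; if it is a non-terminal N, replace it with the RHS of M[N, lookahead] (the unique production whose predict set contains the lookahead).

Stack is shown with the top on the left.

Stack    Input    Action
------------------------
E $      b b f $  output E → b b P
b b P $  b b f $  match 'b'
b P $    b f $    match 'b'
P $      f $      output P → f
f $      f $      match 'f'
$        $        accept

The string is accepted.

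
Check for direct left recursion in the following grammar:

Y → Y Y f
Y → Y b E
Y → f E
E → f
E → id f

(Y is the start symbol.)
Y → Y Y f: LEFT RECURSIVE (starts with Y)
Y → Y b E: LEFT RECURSIVE (starts with Y)
Y → f E: starts with f
E → f: starts with f
E → id f: starts with id

The grammar has direct left recursion on: Y.

Answer: Yes, Y is left-recursive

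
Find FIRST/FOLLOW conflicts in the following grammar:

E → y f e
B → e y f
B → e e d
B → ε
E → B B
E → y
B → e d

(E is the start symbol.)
A FIRST/FOLLOW conflict occurs when a non-terminal N has a nullable alternative N → β (β ⇒* ε) and another alternative N → α with FIRST(α) ∩ FOLLOW(N) ≠ ∅: on such a lookahead the parser cannot decide between expanding α and letting N vanish via β.

Nullable non-terminals: B, E.
FIRST sets used below: FIRST(B) = { 'e', ε }

B: nullable alternative(s) B → ε; FOLLOW(B) = { $, 'e' }
  B → e y f: FIRST \ {ε} = { 'e' } — overlaps FOLLOW(B) on { 'e' }: CONFLICT
  B → e e d: FIRST \ {ε} = { 'e' } — overlaps FOLLOW(B) on { 'e' }: CONFLICT
  B → ε: FIRST \ {ε} = { } — this is the only nullable alternative, skip
  B → e d: FIRST \ {ε} = { 'e' } — overlaps FOLLOW(B) on { 'e' }: CONFLICT

E: nullable alternative(s) E → B B; FOLLOW(E) = { $ }
  E → y f e: FIRST \ {ε} = { 'y' } — disjoint from FOLLOW(E)
  E → B B: FIRST \ {ε} = { 'e' } — this is the only nullable alternative, skip
  E → y: FIRST \ {ε} = { 'y' } — disjoint from FOLLOW(E)

So the grammar has 3 FIRST/FOLLOW conflicts (marked CONFLICT above).

Answer: Yes. B → e y f with FOLLOW(B) on { 'e' }; B → e e d with FOLLOW(B) on { 'e' }; B → e d with FOLLOW(B) on { 'e' }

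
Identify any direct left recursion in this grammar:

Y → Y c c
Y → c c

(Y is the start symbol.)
Yes, Y is left-recursive

Direct left recursion occurs when N → N α for some non-terminal N (the right-hand side begins with the left-hand side itself).

Y → Y c c: LEFT RECURSIVE (starts with Y)
Y → c c: starts with c

The grammar has direct left recursion on: Y.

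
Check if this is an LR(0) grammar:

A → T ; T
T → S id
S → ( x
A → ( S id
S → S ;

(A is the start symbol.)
A grammar is LR(0) if no state in the canonical LR(0) collection has:
  - both a shift item (dot before a terminal) and a complete item (shift-reduce conflict), or
  - two or more complete items (reduce-reduce conflict; the accept item [A' → A .] counts as a complete item here).

Augment with A' → A and build the canonical LR(0) collection (I0 = CLOSURE({[A' → . A]}), then GOTO on every symbol after a dot until no new states appear). It has 13 states:
  I0: { [A → . ( S id], [A → . T ; T], [A' → . A], [S → . ( x], [S → . S ;], [T → . S id] }  — shift
  I1: { [A → ( . S id], [S → ( . x], [S → . ( x], [S → . S ;] }  — shift
  I2: { [A' → A .] }  — accept
  I3: { [S → S . ;], [T → S . id] }  — shift
  I4: { [A → T . ; T] }  — shift
  I5: { [A → T ; . T], [S → . ( x], [S → . S ;], [T → . S id] }  — shift
  I6: { [S → ( . x] }  — shift
  I7: { [A → T ; T .] }  — reduce
  I8: { [S → ( x .] }  — reduce
  I9: { [S → S ; .] }  — reduce
  I10: { [T → S id .] }  — reduce
  I11: { [A → ( S . id], [S → S . ;] }  — shift
  I12: { [A → ( S id .] }  — reduce

Every state is either a pure shift/goto state or contains exactly one complete item and nothing to shift — no conflicts. The grammar is LR(0).

Answer: Yes, the grammar is LR(0)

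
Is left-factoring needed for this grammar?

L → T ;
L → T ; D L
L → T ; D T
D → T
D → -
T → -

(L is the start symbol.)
Yes, L has productions with common prefix 'T ;'

Left-factoring is needed when two productions for the same non-terminal
share a common prefix on the right-hand side.

Productions for L:
  L → T ;
  L → T ; D L
  L → T ; D T
Productions for D:
  D → T
  D → -

Found common prefix 'T ;' in productions for L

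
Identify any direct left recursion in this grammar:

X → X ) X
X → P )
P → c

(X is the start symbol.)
Direct left recursion occurs when N → N α for some non-terminal N (the right-hand side begins with the left-hand side itself).

X → X ) X: LEFT RECURSIVE (starts with X)
X → P ): starts with P
P → c: starts with c

The grammar has direct left recursion on: X.

Answer: Yes, X is left-recursive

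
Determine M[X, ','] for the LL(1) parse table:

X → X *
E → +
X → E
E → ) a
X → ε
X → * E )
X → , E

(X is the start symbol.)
To find M[X, ','], we find productions for X where ',' is in the predict set (PREDICT(N → α) = (FIRST(α) \ {ε}) ∪ (FOLLOW(N) if α ⇒* ε)).

Relevant sets:
  FIRST(X) = { ')', '*', '+', ',', ε }
  FIRST(E) = { ')', '+' }
  FOLLOW(X) = { $, '*' }

X → X *: PREDICT = { ')', '*', '+', ',' }
  ',' is in predict set, so this production goes in M[X, ',']
X → E: PREDICT = { ')', '+' }
X → ε: PREDICT = { $, '*' }
X → * E ): PREDICT = { '*' }
X → , E: PREDICT = { ',' }
  ',' is in predict set, so this production goes in M[X, ',']

M[X, ','] = X → X *, X → , E  (a multiply-defined cell — the grammar is not LL(1))

Answer: X → X *, X → , E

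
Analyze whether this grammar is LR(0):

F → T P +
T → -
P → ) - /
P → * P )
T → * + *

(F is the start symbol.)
Yes, the grammar is LR(0)

A grammar is LR(0) if no state in the canonical LR(0) collection has:
  - both a shift item (dot before a terminal) and a complete item (shift-reduce conflict), or
  - two or more complete items (reduce-reduce conflict; the accept item [F' → F .] counts as a complete item here).

Augment with F' → F and build the canonical LR(0) collection (I0 = CLOSURE({[F' → . F]}), then GOTO on every symbol after a dot until no new states appear). It has 15 states:
  I0: { [F → . T P +], [F' → . F], [T → . * + *], [T → . -] }  — shift
  I1: { [T → * . + *] }  — shift
  I2: { [T → - .] }  — reduce
  I3: { [F' → F .] }  — accept
  I4: { [F → T . P +], [P → . ) - /], [P → . * P )] }  — shift
  I5: { [P → ) . - /] }  — shift
  I6: { [P → * . P )], [P → . ) - /], [P → . * P )] }  — shift
  I7: { [F → T P . +] }  — shift
  I8: { [F → T P + .] }  — reduce
  I9: { [P → * P . )] }  — shift
  I10: { [P → * P ) .] }  — reduce
  I11: { [P → ) - . /] }  — shift
  I12: { [P → ) - / .] }  — reduce
  I13: { [T → * + . *] }  — shift
  I14: { [T → * + * .] }  — reduce

Every state is either a pure shift/goto state or contains exactly one complete item and nothing to shift — no conflicts. The grammar is LR(0).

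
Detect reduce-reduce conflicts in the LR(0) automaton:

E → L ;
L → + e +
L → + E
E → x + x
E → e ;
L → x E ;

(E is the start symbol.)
A reduce-reduce conflict occurs when an LR(0) state has two complete items [A → α .] and [B → β .] — both call for a reduction, and with no lookahead the parser cannot choose between them.

Augment with E' → E and build the canonical LR(0) collection (I0 = CLOSURE({[E' → . E]}), then GOTO on every symbol after a dot until no new states appear). It has 15 states:
  I0: { [E → . L ;], [E → . e ;], [E → . x + x], [E' → . E], [L → . + E], [L → . + e +], [L → . x E ;] }  — shift
  I1: { [E → . L ;], [E → . e ;], [E → . x + x], [L → + . E], [L → + . e +], [L → . + E], [L → . + e +], [L → . x E ;] }  — shift
  I2: { [E' → E .] }  — accept
  I3: { [E → L . ;] }  — shift
  I4: { [E → e . ;] }  — shift
  I5: { [E → . L ;], [E → . e ;], [E → . x + x], [E → x . + x], [L → . + E], [L → . + e +], [L → . x E ;], [L → x . E ;] }  — shift
  I6: { [E → . L ;], [E → . e ;], [E → . x + x], [E → x + . x], [L → + . E], [L → + . e +], [L → . + E], [L → . + e +], [L → . x E ;] }  — shift
  I7: { [L → x E . ;] }  — shift
  I8: { [L → x E ; .] }  — reduce
  I9: { [L → + E .] }  — reduce
  I10: { [E → e . ;], [L → + e . +] }  — shift
  I11: { [E → . L ;], [E → . e ;], [E → . x + x], [E → x + x .], [E → x . + x], [L → . + E], [L → . + e +], [L → . x E ;], [L → x . E ;] }  — shift, reduce
  I12: { [L → + e + .] }  — reduce
  I13: { [E → e ; .] }  — reduce
  I14: { [E → L ; .] }  — reduce

No state contains more than one complete item.

Answer: No reduce-reduce conflicts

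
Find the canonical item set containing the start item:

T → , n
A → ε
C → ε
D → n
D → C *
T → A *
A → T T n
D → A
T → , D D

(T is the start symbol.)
First, augment the grammar with T' → T
I₀ = CLOSURE({ [T' → . T] }):
  [T' → . T] has the dot before T: add [T → . , n], [T → . A *], [T → . , D D]
  [T → . A *] has the dot before A: add [A → .], [A → . T T n]
No further items can be added.

I₀ = { [A → . T T n], [A → .], [T → . , D D], [T → . , n], [T → . A *], [T' → . T] }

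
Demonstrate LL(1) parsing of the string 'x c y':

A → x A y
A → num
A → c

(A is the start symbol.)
Stack is shown with the top on the left.

Stack    Input    Action
------------------------
A $      x c y $  output A → x A y
x A y $  x c y $  match 'x'
A y $    c y $    output A → c
c y $    c y $    match 'c'
y $      y $      match 'y'
$        $        accept

The string is accepted.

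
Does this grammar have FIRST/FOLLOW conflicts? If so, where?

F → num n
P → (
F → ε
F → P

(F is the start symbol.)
A FIRST/FOLLOW conflict occurs when a non-terminal N has a nullable alternative N → β (β ⇒* ε) and another alternative N → α with FIRST(α) ∩ FOLLOW(N) ≠ ∅: on such a lookahead the parser cannot decide between expanding α and letting N vanish via β.

Nullable non-terminals: F.
FIRST sets used below: FIRST(P) = { '(' }

F: nullable alternative(s) F → ε; FOLLOW(F) = { $ }
  F → num n: FIRST \ {ε} = { 'num' } — disjoint from FOLLOW(F)
  F → ε: FIRST \ {ε} = { } — this is the only nullable alternative, skip
  F → P: FIRST \ {ε} = { '(' } — disjoint from FOLLOW(F)

P has no nullable alternative, so no FIRST/FOLLOW check is needed there.

No FIRST/FOLLOW conflicts found.

Answer: No FIRST/FOLLOW conflicts.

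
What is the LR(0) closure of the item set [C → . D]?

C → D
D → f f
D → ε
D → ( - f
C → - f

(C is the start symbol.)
{ [C → . D], [D → . ( - f], [D → . f f], [D → .] }

Start with: [C → . D]
  [C → . D] has the dot before D: add [D → . f f], [D → .], [D → . ( - f]
No further items can be added.

CLOSURE = { [C → . D], [D → . ( - f], [D → . f f], [D → .] }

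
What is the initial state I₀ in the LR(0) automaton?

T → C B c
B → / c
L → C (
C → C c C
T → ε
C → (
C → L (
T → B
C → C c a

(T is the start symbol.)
{ [B → . / c], [C → . (], [C → . C c C], [C → . C c a], [C → . L (], [L → . C (], [T → . B], [T → . C B c], [T → .], [T' → . T] }

First, augment the grammar with T' → T
I₀ = CLOSURE({ [T' → . T] }):
  [T' → . T] has the dot before T: add [T → . C B c], [T → .], [T → . B]
  [T → . C B c] has the dot before C: add [C → . C c C], [C → . (], [C → . L (], [C → . C c a]
  [T → . B] has the dot before B: add [B → . / c]
  [C → . L (] has the dot before L: add [L → . C (]
No further items can be added.

I₀ = { [B → . / c], [C → . (], [C → . C c C], [C → . C c a], [C → . L (], [L → . C (], [T → . B], [T → . C B c], [T → .], [T' → . T] }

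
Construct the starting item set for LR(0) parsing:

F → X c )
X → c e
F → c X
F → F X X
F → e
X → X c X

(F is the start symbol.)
First, augment the grammar with F' → F
I₀ = CLOSURE({ [F' → . F] }):
  [F' → . F] has the dot before F: add [F → . X c )], [F → . c X], [F → . F X X], [F → . e]
  [F → . X c )] has the dot before X: add [X → . c e], [X → . X c X]
No further items can be added.

I₀ = { [F → . F X X], [F → . X c )], [F → . c X], [F → . e], [F' → . F], [X → . X c X], [X → . c e] }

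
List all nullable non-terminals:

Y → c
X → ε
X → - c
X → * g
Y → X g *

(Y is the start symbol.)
{ 'X' }

A non-terminal is nullable if it can derive ε (the empty string): either it has an ε-production, or it has a production whose right-hand side consists entirely of nullable non-terminals.

ε-productions: X → ε
So X is immediately nullable.
No further non-terminal can be added: every production for the remaining non-terminals contains a terminal or a non-nullable non-terminal.
Nullable = { 'X' }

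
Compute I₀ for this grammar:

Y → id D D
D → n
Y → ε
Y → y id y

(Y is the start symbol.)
First, augment the grammar with Y' → Y
I₀ = CLOSURE({ [Y' → . Y] }):
  [Y' → . Y] has the dot before Y: add [Y → . id D D], [Y → .], [Y → . y id y]
No further items can be added.

I₀ = { [Y → . id D D], [Y → . y id y], [Y → .], [Y' → . Y] }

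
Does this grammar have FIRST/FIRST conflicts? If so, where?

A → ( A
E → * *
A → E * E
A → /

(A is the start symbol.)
No FIRST/FIRST conflicts.

FIRST sets of the non-terminals at (or reachable through a nullable prefix from) the front of some alternative:
  FIRST(E) = { '*' }

Productions for A:
  A → ( A: FIRST = { '(' }
  A → E * E: FIRST = { '*' }
  A → /: FIRST = { '/' }
E has only one production, so no FIRST/FIRST conflict is possible there.

All alternatives of each non-terminal have pairwise disjoint FIRST sets.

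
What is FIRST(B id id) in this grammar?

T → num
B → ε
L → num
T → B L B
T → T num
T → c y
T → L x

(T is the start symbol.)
{ 'id' }

FIRST sets of the non-terminals involved (from the grammar, by fixed-point iteration):
  FIRST(B) = { ε }

To compute FIRST(B id id), process the symbols left to right:
Symbol B is a non-terminal. Add FIRST(B) \ {ε} = { }
B is nullable (ε ∈ FIRST(B)), continue to the next symbol.
Symbol id is a terminal. Add 'id' and stop.
FIRST(B id id) = { 'id' }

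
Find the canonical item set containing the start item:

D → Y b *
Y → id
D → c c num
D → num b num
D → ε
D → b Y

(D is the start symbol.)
{ [D → . Y b *], [D → . b Y], [D → . c c num], [D → . num b num], [D → .], [D' → . D], [Y → . id] }

First, augment the grammar with D' → D
I₀ = CLOSURE({ [D' → . D] }):
  [D' → . D] has the dot before D: add [D → . Y b *], [D → . c c num], [D → . num b num], [D → .], [D → . b Y]
  [D → . Y b *] has the dot before Y: add [Y → . id]
No further items can be added.

I₀ = { [D → . Y b *], [D → . b Y], [D → . c c num], [D → . num b num], [D → .], [D' → . D], [Y → . id] }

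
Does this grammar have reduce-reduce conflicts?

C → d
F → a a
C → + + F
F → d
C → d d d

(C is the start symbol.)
No reduce-reduce conflicts

A reduce-reduce conflict occurs when an LR(0) state has two complete items [A → α .] and [B → β .] — both call for a reduction, and with no lookahead the parser cannot choose between them.

Augment with C' → C and build the canonical LR(0) collection (I0 = CLOSURE({[C' → . C]}), then GOTO on every symbol after a dot until no new states appear). It has 11 states:
  I0: { [C → . + + F], [C → . d d d], [C → . d], [C' → . C] }  — shift
  I1: { [C → + . + F] }  — shift
  I2: { [C' → C .] }  — accept
  I3: { [C → d . d d], [C → d .] }  — shift, reduce
  I4: { [C → d d . d] }  — shift
  I5: { [C → d d d .] }  — reduce
  I6: { [C → + + . F], [F → . a a], [F → . d] }  — shift
  I7: { [C → + + F .] }  — reduce
  I8: { [F → a . a] }  — shift
  I9: { [F → d .] }  — reduce
  I10: { [F → a a .] }  — reduce

No state contains more than one complete item.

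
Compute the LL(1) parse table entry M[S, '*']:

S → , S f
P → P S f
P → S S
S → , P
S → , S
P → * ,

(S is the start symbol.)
Empty (error entry)

To find M[S, '*'], we find productions for S where '*' is in the predict set (PREDICT(N → α) = (FIRST(α) \ {ε}) ∪ (FOLLOW(N) if α ⇒* ε)).

S → , S f: PREDICT = { ',' }
S → , P: PREDICT = { ',' }
S → , S: PREDICT = { ',' }

M[S, '*'] is empty (no production applies)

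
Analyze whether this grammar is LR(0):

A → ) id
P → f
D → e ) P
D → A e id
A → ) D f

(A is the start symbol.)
Augment with A' → A and build the canonical LR(0) collection (I0 = CLOSURE({[A' → . A]}), then GOTO on every symbol after a dot until no new states appear). It has 13 states:
  I0: { [A → . ) D f], [A → . ) id], [A' → . A] }  — shift
  I1: { [A → ) . D f], [A → ) . id], [A → . ) D f], [A → . ) id], [D → . A e id], [D → . e ) P] }  — shift
  I2: { [A' → A .] }  — accept
  I3: { [D → A . e id] }  — shift
  I4: { [A → ) D . f] }  — shift
  I5: { [D → e . ) P] }  — shift
  I6: { [A → ) id .] }  — reduce
  I7: { [D → e ) . P], [P → . f] }  — shift
  I8: { [D → e ) P .] }  — reduce
  I9: { [P → f .] }  — reduce
  I10: { [A → ) D f .] }  — reduce
  I11: { [D → A e . id] }  — shift
  I12: { [D → A e id .] }  — reduce

Every state is either a pure shift/goto state or contains exactly one complete item and nothing to shift — no conflicts. The grammar is LR(0).

Answer: Yes, the grammar is LR(0)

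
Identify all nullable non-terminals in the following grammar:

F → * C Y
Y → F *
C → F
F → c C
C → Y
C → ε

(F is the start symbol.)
A non-terminal is nullable if it can derive ε (the empty string): either it has an ε-production, or it has a production whose right-hand side consists entirely of nullable non-terminals.

ε-productions: C → ε
So C is immediately nullable.
No further non-terminal can be added: every production for the remaining non-terminals contains a terminal or a non-nullable non-terminal.
Nullable = { 'C' }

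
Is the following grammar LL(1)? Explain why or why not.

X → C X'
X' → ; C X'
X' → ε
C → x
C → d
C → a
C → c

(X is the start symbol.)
Yes, the grammar is LL(1).

A grammar is LL(1) if for each non-terminal N with multiple productions, the predict sets of those productions are pairwise disjoint, where PREDICT(N → α) = (FIRST(α) \ {ε}) ∪ (FOLLOW(N) if α ⇒* ε).

Relevant sets:
  FOLLOW(X') = { $ }

For X':
  PREDICT(X' → ';' C X') = { ';' }
  PREDICT(X' → ε) = { $ }
For C:
  PREDICT(C → x) = { 'x' }
  PREDICT(C → d) = { 'd' }
  PREDICT(C → a) = { 'a' }
  PREDICT(C → c) = { 'c' }
X has a single production, so nothing to check there.

All predict sets are disjoint. The grammar IS LL(1).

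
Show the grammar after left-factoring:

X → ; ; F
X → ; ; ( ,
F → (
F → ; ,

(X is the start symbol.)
X → ; ; X'
X' → F
X' → ( ,
F → (
F → ; ,

Left-factoring transforms A → αβ₁ | αβ₂ into A → αA' and A' → β₁ | β₂
(α is the longest common prefix among the alternatives). Repeat until
no nonterminal has two alternatives with a common prefix.

Round 1: X has alternatives sharing prefix '; ;'. Introduce X': X → ; ; X'
  Add: X' → F
  Add: X' → ( ,

No remaining common prefixes — done.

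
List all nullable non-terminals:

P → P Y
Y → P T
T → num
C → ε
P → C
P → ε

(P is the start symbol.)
ε-productions: C → ε, P → ε
So C, P are immediately nullable.
No further non-terminal can be added: every production for the remaining non-terminals contains a terminal or a non-nullable non-terminal.
Nullable = { 'C', 'P' }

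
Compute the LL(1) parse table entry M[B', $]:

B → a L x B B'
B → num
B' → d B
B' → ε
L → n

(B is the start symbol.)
B' → ε

To find M[B', $], we find productions for B' where $ is in the predict set (PREDICT(N → α) = (FIRST(α) \ {ε}) ∪ (FOLLOW(N) if α ⇒* ε)).

Relevant sets:
  FOLLOW(B') = { $, 'd' }

B' → d B: PREDICT = { 'd' }
B' → ε: PREDICT = { $, 'd' }
  $ is in predict set, so this production goes in M[B', $]

M[B', $] = B' → ε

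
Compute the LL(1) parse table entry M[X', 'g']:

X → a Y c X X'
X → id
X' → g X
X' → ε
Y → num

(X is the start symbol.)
To find M[X', 'g'], we find productions for X' where 'g' is in the predict set (PREDICT(N → α) = (FIRST(α) \ {ε}) ∪ (FOLLOW(N) if α ⇒* ε)).

Relevant sets:
  FOLLOW(X') = { $, 'g' }

X' → g X: PREDICT = { 'g' }
  'g' is in predict set, so this production goes in M[X', 'g']
X' → ε: PREDICT = { $, 'g' }
  'g' is in predict set, so this production goes in M[X', 'g']

M[X', 'g'] = X' → g X, X' → ε  (a multiply-defined cell — the grammar is not LL(1))

Answer: X' → g X, X' → ε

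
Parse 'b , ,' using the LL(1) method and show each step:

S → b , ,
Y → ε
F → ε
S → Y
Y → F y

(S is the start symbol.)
Stack is shown with the top on the left.

Stack    Input    Action
------------------------
S $      b , , $  output S → b , ,
b , , $  b , , $  match 'b'
, , $    , , $    match ','
, $      , $      match ','
$        $        accept

The string is accepted.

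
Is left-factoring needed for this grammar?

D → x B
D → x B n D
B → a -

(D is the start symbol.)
Yes, D has productions with common prefix 'x B'

Left-factoring is needed when two productions for the same non-terminal
share a common prefix on the right-hand side.

Productions for D:
  D → x B
  D → x B n D

Found common prefix 'x B' in productions for D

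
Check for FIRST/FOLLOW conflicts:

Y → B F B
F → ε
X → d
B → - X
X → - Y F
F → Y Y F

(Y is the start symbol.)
A FIRST/FOLLOW conflict occurs when a non-terminal N has a nullable alternative N → β (β ⇒* ε) and another alternative N → α with FIRST(α) ∩ FOLLOW(N) ≠ ∅: on such a lookahead the parser cannot decide between expanding α and letting N vanish via β.

Nullable non-terminals: F.
FIRST sets used below: FIRST(Y) = { '-' }

F: nullable alternative(s) F → ε; FOLLOW(F) = { $, '-' }
  F → ε: FIRST \ {ε} = { } — this is the only nullable alternative, skip
  F → Y Y F: FIRST \ {ε} = { '-' } — overlaps FOLLOW(F) on { '-' }: CONFLICT

B, X, Y have no nullable alternative, so no FIRST/FOLLOW check is needed there.

So the grammar has 1 FIRST/FOLLOW conflict (marked CONFLICT above).

Answer: Yes. F → Y Y F with FOLLOW(F) on { '-' }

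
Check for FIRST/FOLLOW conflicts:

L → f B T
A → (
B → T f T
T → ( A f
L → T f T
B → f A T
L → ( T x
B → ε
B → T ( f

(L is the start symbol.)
Yes. B → T f T with FOLLOW(B) on { '(' }; B → T '(' f with FOLLOW(B) on { '(' }

Nullable non-terminals: B.
FIRST sets used below: FIRST(T) = { '(' }

B: nullable alternative(s) B → ε; FOLLOW(B) = { '(' }
  B → T f T: FIRST \ {ε} = { '(' } — overlaps FOLLOW(B) on { '(' }: CONFLICT
  B → f A T: FIRST \ {ε} = { 'f' } — disjoint from FOLLOW(B)
  B → ε: FIRST \ {ε} = { } — this is the only nullable alternative, skip
  B → T ( f: FIRST \ {ε} = { '(' } — overlaps FOLLOW(B) on { '(' }: CONFLICT

A, L, T have no nullable alternative, so no FIRST/FOLLOW check is needed there.

So the grammar has 2 FIRST/FOLLOW conflicts (marked CONFLICT above).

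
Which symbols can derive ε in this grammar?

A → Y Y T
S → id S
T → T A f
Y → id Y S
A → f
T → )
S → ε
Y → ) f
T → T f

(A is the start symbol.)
A non-terminal is nullable if it can derive ε (the empty string): either it has an ε-production, or it has a production whose right-hand side consists entirely of nullable non-terminals.

ε-productions: S → ε
So S is immediately nullable.
No further non-terminal can be added: every production for the remaining non-terminals contains a terminal or a non-nullable non-terminal.
Nullable = { 'S' }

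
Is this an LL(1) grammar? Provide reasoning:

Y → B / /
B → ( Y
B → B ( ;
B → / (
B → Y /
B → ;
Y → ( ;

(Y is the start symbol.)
No. Predict set conflict for Y: { '(' }

A grammar is LL(1) if for each non-terminal N with multiple productions, the predict sets of those productions are pairwise disjoint, where PREDICT(N → α) = (FIRST(α) \ {ε}) ∪ (FOLLOW(N) if α ⇒* ε).

Relevant sets:
  FIRST(B) = { '(', '/', ';' }
  FIRST(Y) = { '(', '/', ';' }

For Y:
  PREDICT(Y → B '/' '/') = { '(', '/', ';' }
  PREDICT(Y → '(' ';') = { '(' }
For B:
  PREDICT(B → '(' Y) = { '(' }
  PREDICT(B → B '(' ';') = { '(', '/', ';' }
  PREDICT(B → '/' '(') = { '/' }
  PREDICT(B → Y '/') = { '(', '/', ';' }
  PREDICT(B → ';') = { ';' }

Conflict found: Predict set conflict for Y: { '(' }
The grammar is NOT LL(1).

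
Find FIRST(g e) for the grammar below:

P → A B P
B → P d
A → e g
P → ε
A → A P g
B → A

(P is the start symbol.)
{ 'g' }

To compute FIRST(g e), process the symbols left to right:
Symbol g is a terminal. Add 'g' and stop.
FIRST(g e) = { 'g' }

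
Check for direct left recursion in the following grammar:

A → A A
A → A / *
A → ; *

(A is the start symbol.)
Yes, A is left-recursive

A → A A: LEFT RECURSIVE (starts with A)
A → A / *: LEFT RECURSIVE (starts with A)
A → ; *: starts with ';'

The grammar has direct left recursion on: A.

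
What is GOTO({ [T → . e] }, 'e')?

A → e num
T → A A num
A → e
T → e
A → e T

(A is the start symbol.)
GOTO(I, 'e') = CLOSURE({ [A → αX.β] : [A → α.Xβ] ∈ I, X = 'e' })

Items with dot before 'e', with the dot advanced:
  [T → . e] → [T → e .]
Closure adds nothing (no advanced item has the dot before a non-terminal).

GOTO = { [T → e .] }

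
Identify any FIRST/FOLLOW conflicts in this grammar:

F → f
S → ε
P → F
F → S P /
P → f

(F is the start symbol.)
No FIRST/FOLLOW conflicts.

A FIRST/FOLLOW conflict occurs when a non-terminal N has a nullable alternative N → β (β ⇒* ε) and another alternative N → α with FIRST(α) ∩ FOLLOW(N) ≠ ∅: on such a lookahead the parser cannot decide between expanding α and letting N vanish via β.

Nullable non-terminals: S.
S has a nullable alternative but only one production, so nothing to check.

F, P have no nullable alternative, so no FIRST/FOLLOW check is needed there.

No FIRST/FOLLOW conflicts found.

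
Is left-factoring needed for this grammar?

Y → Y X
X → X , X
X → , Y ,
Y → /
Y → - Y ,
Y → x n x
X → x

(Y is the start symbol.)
No, left-factoring is not needed

Left-factoring is needed when two productions for the same non-terminal
share a common prefix on the right-hand side.

Productions for Y:
  Y → Y X
  Y → /
  Y → - Y ,
  Y → x n x
Productions for X:
  X → X , X
  X → , Y ,
  X → x

No common prefixes found.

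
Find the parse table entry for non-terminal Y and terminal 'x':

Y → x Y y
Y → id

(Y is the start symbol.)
To find M[Y, 'x'], we find productions for Y where 'x' is in the predict set (PREDICT(N → α) = (FIRST(α) \ {ε}) ∪ (FOLLOW(N) if α ⇒* ε)).

Y → x Y y: PREDICT = { 'x' }
  'x' is in predict set, so this production goes in M[Y, 'x']
Y → id: PREDICT = { 'id' }

M[Y, 'x'] = Y → x Y y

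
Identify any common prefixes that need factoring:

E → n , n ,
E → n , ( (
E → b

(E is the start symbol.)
Yes, E has productions with common prefix 'n ,'

Left-factoring is needed when two productions for the same non-terminal
share a common prefix on the right-hand side.

Productions for E:
  E → n , n ,
  E → n , ( (
  E → b

Found common prefix 'n ,' in productions for E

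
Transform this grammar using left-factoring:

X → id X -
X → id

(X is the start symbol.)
X → id X'
X' → X -
X' → ε

Left-factoring transforms A → αβ₁ | αβ₂ into A → αA' and A' → β₁ | β₂
(α is the longest common prefix among the alternatives). Repeat until
no nonterminal has two alternatives with a common prefix.

Round 1: X has alternatives sharing prefix 'id'. Introduce X': X → id X'
  Add: X' → X -
  Add: X' → ε

No remaining common prefixes — done.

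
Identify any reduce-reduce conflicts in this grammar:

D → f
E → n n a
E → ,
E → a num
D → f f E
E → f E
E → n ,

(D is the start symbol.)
No reduce-reduce conflicts

Augment with D' → D and build the canonical LR(0) collection (I0 = CLOSURE({[D' → . D]}), then GOTO on every symbol after a dot until no new states appear). It has 14 states:
  I0: { [D → . f f E], [D → . f], [D' → . D] }  — shift
  I1: { [D' → D .] }  — accept
  I2: { [D → f . f E], [D → f .] }  — shift, reduce
  I3: { [D → f f . E], [E → . ,], [E → . a num], [E → . f E], [E → . n ,], [E → . n n a] }  — shift
  I4: { [E → , .] }  — reduce
  I5: { [D → f f E .] }  — reduce
  I6: { [E → a . num] }  — shift
  I7: { [E → . ,], [E → . a num], [E → . f E], [E → . n ,], [E → . n n a], [E → f . E] }  — shift
  I8: { [E → n . ,], [E → n . n a] }  — shift
  I9: { [E → n , .] }  — reduce
  I10: { [E → n n . a] }  — shift
  I11: { [E → n n a .] }  — reduce
  I12: { [E → f E .] }  — reduce
  I13: { [E → a num .] }  — reduce

No state contains more than one complete item.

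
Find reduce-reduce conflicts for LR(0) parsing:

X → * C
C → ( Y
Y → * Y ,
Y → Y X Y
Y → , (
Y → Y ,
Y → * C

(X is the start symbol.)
Yes — I14: [Y → * Y , .] vs [Y → Y , .]

Augment with X' → X and build the canonical LR(0) collection (I0 = CLOSURE({[X' → . X]}), then GOTO on every symbol after a dot until no new states appear). It has 15 states:
  I0: { [X → . * C], [X' → . X] }  — shift
  I1: { [C → . ( Y], [X → * . C] }  — shift
  I2: { [X' → X .] }  — accept
  I3: { [C → ( . Y], [Y → . * C], [Y → . * Y ,], [Y → . , (], [Y → . Y ,], [Y → . Y X Y] }  — shift
  I4: { [X → * C .] }  — reduce
  I5: { [C → . ( Y], [Y → * . C], [Y → * . Y ,], [Y → . * C], [Y → . * Y ,], [Y → . , (], [Y → . Y ,], [Y → . Y X Y] }  — shift
  I6: { [Y → , . (] }  — shift
  I7: { [C → ( Y .], [X → . * C], [Y → Y . ,], [Y → Y . X Y] }  — shift, reduce
  I8: { [Y → Y , .] }  — reduce
  I9: { [Y → . * C], [Y → . * Y ,], [Y → . , (], [Y → . Y ,], [Y → . Y X Y], [Y → Y X . Y] }  — shift
  I10: { [X → . * C], [Y → Y . ,], [Y → Y . X Y], [Y → Y X Y .] }  — shift, reduce
  I11: { [Y → , ( .] }  — reduce
  I12: { [Y → * C .] }  — reduce
  I13: { [X → . * C], [Y → * Y . ,], [Y → Y . ,], [Y → Y . X Y] }  — shift
  I14: { [Y → * Y , .], [Y → Y , .] }  — 2 reduces

I14 contains complete items [Y → * Y , .], [Y → Y , .] — reduce-reduce conflict.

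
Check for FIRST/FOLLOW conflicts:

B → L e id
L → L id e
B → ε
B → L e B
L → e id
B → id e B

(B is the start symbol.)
No FIRST/FOLLOW conflicts.

Nullable non-terminals: B.
FIRST sets used below: FIRST(L) = { 'e' }

B: nullable alternative(s) B → ε; FOLLOW(B) = { $ }
  B → L e id: FIRST \ {ε} = { 'e' } — disjoint from FOLLOW(B)
  B → ε: FIRST \ {ε} = { } — this is the only nullable alternative, skip
  B → L e B: FIRST \ {ε} = { 'e' } — disjoint from FOLLOW(B)
  B → id e B: FIRST \ {ε} = { 'id' } — disjoint from FOLLOW(B)

L has no nullable alternative, so no FIRST/FOLLOW check is needed there.

No FIRST/FOLLOW conflicts found.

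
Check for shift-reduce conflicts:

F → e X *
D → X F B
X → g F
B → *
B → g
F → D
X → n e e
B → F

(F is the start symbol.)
A shift-reduce conflict occurs when an LR(0) state has both:
  - a complete (reduce) item [A → α .] (dot at the end), and
  - a shift item [B → β . c γ] (dot before a terminal).

Augment with F' → F and build the canonical LR(0) collection (I0 = CLOSURE({[F' → . F]}), then GOTO on every symbol after a dot until no new states appear). It has 17 states:
  I0: { [D → . X F B], [F → . D], [F → . e X *], [F' → . F], [X → . g F], [X → . n e e] }  — shift
  I1: { [F → D .] }  — reduce
  I2: { [F' → F .] }  — accept
  I3: { [D → . X F B], [D → X . F B], [F → . D], [F → . e X *], [X → . g F], [X → . n e e] }  — shift
  I4: { [F → e . X *], [X → . g F], [X → . n e e] }  — shift
  I5: { [D → . X F B], [F → . D], [F → . e X *], [X → . g F], [X → . n e e], [X → g . F] }  — shift
  I6: { [X → n . e e] }  — shift
  I7: { [X → n e . e] }  — shift
  I8: { [X → n e e .] }  — reduce
  I9: { [X → g F .] }  — reduce
  I10: { [F → e X . *] }  — shift
  I11: { [F → e X * .] }  — reduce
  I12: { [B → . *], [B → . F], [B → . g], [D → . X F B], [D → X F . B], [F → . D], [F → . e X *], [X → . g F], [X → . n e e] }  — shift
  I13: { [B → * .] }  — reduce
  I14: { [D → X F B .] }  — reduce
  I15: { [B → F .] }  — reduce
  I16: { [B → g .], [D → . X F B], [F → . D], [F → . e X *], [X → . g F], [X → . n e e], [X → g . F] }  — shift, reduce

I16 contains reduce item [B → g .] and shift items [F → . e X *], [X → . g F], [X → . n e e] — shift-reduce conflict.

Answer: Yes — I16: [B → g .] vs [F → . e X *]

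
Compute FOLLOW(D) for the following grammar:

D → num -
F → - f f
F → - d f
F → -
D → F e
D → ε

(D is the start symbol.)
{ $ }

D is the start symbol, so $ ∈ FOLLOW(D).
D does not occur on any right-hand side.

Taking the union: FOLLOW(D) = { $ }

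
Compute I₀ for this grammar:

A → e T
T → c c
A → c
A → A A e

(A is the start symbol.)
{ [A → . A A e], [A → . c], [A → . e T], [A' → . A] }

First, augment the grammar with A' → A
I₀ = CLOSURE({ [A' → . A] }):
  [A' → . A] has the dot before A: add [A → . e T], [A → . c], [A → . A A e]
No further items can be added.

I₀ = { [A → . A A e], [A → . c], [A → . e T], [A' → . A] }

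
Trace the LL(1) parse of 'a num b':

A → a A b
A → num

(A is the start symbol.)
Stack is shown with the top on the left.

Stack    Input      Action
--------------------------
A $      a num b $  output A → a A b
a A b $  a num b $  match 'a'
A b $    num b $    output A → num
num b $  num b $    match 'num'
b $      b $        match 'b'
$        $          accept

The string is accepted.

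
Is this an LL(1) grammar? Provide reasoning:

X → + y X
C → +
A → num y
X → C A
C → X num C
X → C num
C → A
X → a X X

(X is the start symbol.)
No. Predict set conflict for X: { '+' }

A grammar is LL(1) if for each non-terminal N with multiple productions, the predict sets of those productions are pairwise disjoint, where PREDICT(N → α) = (FIRST(α) \ {ε}) ∪ (FOLLOW(N) if α ⇒* ε).

Relevant sets:
  FIRST(C) = { '+', 'a', 'num' }
  FIRST(X) = { '+', 'a', 'num' }
  FIRST(A) = { 'num' }

For X:
  PREDICT(X → '+' y X) = { '+' }
  PREDICT(X → C A) = { '+', 'a', 'num' }
  PREDICT(X → C num) = { '+', 'a', 'num' }
  PREDICT(X → a X X) = { 'a' }
For C:
  PREDICT(C → '+') = { '+' }
  PREDICT(C → X num C) = { '+', 'a', 'num' }
  PREDICT(C → A) = { 'num' }
A has a single production, so nothing to check there.

Conflict found: Predict set conflict for X: { '+' }
The grammar is NOT LL(1).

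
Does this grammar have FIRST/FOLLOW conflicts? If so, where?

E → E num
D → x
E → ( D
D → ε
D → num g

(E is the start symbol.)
Yes. D → num g with FOLLOW(D) on { 'num' }

A FIRST/FOLLOW conflict occurs when a non-terminal N has a nullable alternative N → β (β ⇒* ε) and another alternative N → α with FIRST(α) ∩ FOLLOW(N) ≠ ∅: on such a lookahead the parser cannot decide between expanding α and letting N vanish via β.

Nullable non-terminals: D.

D: nullable alternative(s) D → ε; FOLLOW(D) = { $, 'num' }
  D → x: FIRST \ {ε} = { 'x' } — disjoint from FOLLOW(D)
  D → ε: FIRST \ {ε} = { } — this is the only nullable alternative, skip
  D → num g: FIRST \ {ε} = { 'num' } — overlaps FOLLOW(D) on { 'num' }: CONFLICT

E has no nullable alternative, so no FIRST/FOLLOW check is needed there.

So the grammar has 1 FIRST/FOLLOW conflict (marked CONFLICT above).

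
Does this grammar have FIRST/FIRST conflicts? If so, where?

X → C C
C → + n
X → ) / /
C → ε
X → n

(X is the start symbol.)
FIRST sets of the non-terminals at (or reachable through a nullable prefix from) the front of some alternative:
  FIRST(C) = { '+', ε }

Productions for X:
  X → C C: FIRST = { '+', ε }
  X → ) / /: FIRST = { ')' }
  X → n: FIRST = { 'n' }
Productions for C:
  C → + n: FIRST = { '+' }
  C → ε: FIRST = { ε }

All alternatives of each non-terminal have pairwise disjoint FIRST sets.

Answer: No FIRST/FIRST conflicts.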